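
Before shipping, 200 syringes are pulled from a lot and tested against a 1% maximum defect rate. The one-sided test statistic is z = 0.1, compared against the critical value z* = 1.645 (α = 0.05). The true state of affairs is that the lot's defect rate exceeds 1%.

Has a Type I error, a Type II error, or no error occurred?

Type II error

The conventional null hypothesis is that the lot's defect rate is 1% (within specification).
Since z = 0.1 ≤ z* = 1.645, H₀ is not rejected.
H₀ is false (actually the lot's defect rate exceeds 1%).
Failing to reject a false H₀ is a Type II error.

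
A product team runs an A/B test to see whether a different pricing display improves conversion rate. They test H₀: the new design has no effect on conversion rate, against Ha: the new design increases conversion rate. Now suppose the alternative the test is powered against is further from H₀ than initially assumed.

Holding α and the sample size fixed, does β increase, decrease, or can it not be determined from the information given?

It decreases.

A bigger departure from H₀ is easier for the test to detect, so it fails to reject less often.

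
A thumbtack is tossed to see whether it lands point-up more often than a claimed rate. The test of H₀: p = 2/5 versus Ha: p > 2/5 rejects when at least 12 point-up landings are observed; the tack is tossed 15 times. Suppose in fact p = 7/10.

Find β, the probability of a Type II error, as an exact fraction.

β = P(fail to reject H₀ | Ha true) = P(K ≤ 11 | p = 7/10), K ~ Binomial(15, 7/10).
Summing C(15,j)·(7/10)^j·(3/10)^{15-j} for j = 0..11 gives 87891509014119/125000000000000.

87891509014119/125000000000000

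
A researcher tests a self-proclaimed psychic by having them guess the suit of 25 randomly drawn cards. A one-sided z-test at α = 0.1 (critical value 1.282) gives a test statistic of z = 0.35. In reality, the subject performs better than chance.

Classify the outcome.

The conventional null hypothesis is that the subject is guessing at random (p = 1/4).
Since z = 0.35 ≤ z* = 1.282, H₀ is not rejected.
H₀ is false (actually the subject performs better than chance).
Failing to reject a false H₀ is a Type II error.

Type II error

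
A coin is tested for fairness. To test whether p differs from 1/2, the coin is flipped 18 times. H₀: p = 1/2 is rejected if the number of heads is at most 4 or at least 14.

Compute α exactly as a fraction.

α = P(Y ≤ 4 or Y ≥ 14 | p = 1/2), Y ~ Binomial(18, 1/2).
Each tail has probability (1 + 18 + 153 + 816 + 3060)/262144; doubling gives α = 8096/262144 = 253/8192.

253/8192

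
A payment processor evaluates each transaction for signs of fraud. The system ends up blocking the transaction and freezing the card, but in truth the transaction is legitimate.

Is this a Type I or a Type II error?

Type I error

The null hypothesis here is that the transaction is legitimate.
'Blocking the transaction and freezing the card' corresponds to rejecting H₀.
H₀ was rejected but H₀ is true — a Type I error (false positive).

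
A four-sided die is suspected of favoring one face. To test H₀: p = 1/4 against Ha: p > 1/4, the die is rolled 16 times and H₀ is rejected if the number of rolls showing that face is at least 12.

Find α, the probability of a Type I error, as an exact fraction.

The Type I error probability is α = P(K ≥ 12) computed under H₀, where K ~ Binomial(16, 1/4).
Adding the binomial terms for j = 12 through 16 with p = 1/4 yields 163669/4294967296.

163669/4294967296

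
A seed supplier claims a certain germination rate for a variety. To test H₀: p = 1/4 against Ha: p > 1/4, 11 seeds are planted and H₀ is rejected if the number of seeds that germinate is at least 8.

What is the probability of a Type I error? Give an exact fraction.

623/524288

Under H₀, X ~ Binomial(11, 1/4), and α = P(X ≥ 8).
Adding the binomial terms for j = 8 through 11 with p = 1/4 yields 623/524288.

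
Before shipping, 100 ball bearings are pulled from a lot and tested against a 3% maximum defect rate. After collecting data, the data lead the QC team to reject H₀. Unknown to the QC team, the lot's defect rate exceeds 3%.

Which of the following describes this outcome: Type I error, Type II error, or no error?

The conventional null hypothesis here is that the lot's defect rate is 3% (within specification).
The test rejected a false H₀ — the decision matches the true state.

Neither — the decision is correct.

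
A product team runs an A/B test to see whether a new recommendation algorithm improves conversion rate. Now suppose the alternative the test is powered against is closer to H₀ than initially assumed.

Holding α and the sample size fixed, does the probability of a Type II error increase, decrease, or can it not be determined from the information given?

A smaller true effect puts the Ha sampling distribution closer to H₀, so more of it falls in the non-rejection region.

It increases.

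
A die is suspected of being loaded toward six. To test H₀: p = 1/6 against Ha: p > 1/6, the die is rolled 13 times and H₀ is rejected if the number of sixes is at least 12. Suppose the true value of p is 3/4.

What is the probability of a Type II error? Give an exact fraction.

3662863/4194304

β = P(fail to reject H₀ | Ha true) = P(K ≤ 11 | p = 3/4), K ~ Binomial(13, 3/4).
Summing C(13,j)·(3/4)^j·(1/4)^{13-j} for j = 0..11 gives 3662863/4194304.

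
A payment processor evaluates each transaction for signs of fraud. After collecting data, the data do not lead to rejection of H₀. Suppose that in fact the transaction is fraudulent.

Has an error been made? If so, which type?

The conventional null hypothesis here is that the transaction is legitimate.
H₀ was not rejected, but H₀ is actually false.
Failing to reject a false null hypothesis is a Type II error (false negative).

Type II error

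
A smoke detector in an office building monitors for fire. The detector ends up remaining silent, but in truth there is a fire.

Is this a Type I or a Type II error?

The null hypothesis here is that there is no fire.
'Remaining silent' corresponds to failing to reject H₀.
H₀ was not rejected but H₀ is false — a Type II error (false negative).

Type II error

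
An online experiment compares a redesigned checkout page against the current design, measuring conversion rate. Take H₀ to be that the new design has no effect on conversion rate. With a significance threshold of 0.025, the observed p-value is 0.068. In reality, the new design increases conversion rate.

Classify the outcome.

Type II error

Since p = 0.068 ≥ α = 0.025, H₀ is not rejected.
H₀ is false (actually the new design increases conversion rate).
Failing to reject a false H₀ is a Type II error.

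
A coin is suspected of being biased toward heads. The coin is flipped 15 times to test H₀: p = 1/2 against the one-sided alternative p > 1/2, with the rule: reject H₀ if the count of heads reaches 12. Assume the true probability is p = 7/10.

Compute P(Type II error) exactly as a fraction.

87891509014119/125000000000000

β = P(fail to reject H₀ | Ha true) = P(Y ≤ 11 | p = 7/10), Y ~ Binomial(15, 7/10).
Summing C(15,j)·(7/10)^j·(3/10)^{15-j} for j = 0..11 gives 87891509014119/125000000000000.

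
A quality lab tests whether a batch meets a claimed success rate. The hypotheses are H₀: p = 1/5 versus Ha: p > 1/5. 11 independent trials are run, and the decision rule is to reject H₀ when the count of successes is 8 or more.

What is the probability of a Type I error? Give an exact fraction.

2297/9765625

The Type I error probability is α = P(S ≥ 8) computed under H₀, where S ~ Binomial(11, 1/5).
Adding the binomial terms for j = 8 through 11 with p = 1/5 yields 2297/9765625.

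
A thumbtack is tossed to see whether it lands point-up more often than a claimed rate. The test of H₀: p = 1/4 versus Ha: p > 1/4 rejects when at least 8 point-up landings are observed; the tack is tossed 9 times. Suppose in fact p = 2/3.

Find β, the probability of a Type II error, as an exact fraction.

A Type II error is failing to reject when Ha holds: with p = 2/3, β = P(S ≤ 7).
Summing C(9,j)·(2/3)^j·(1/3)^{9-j} for j = 0..7 gives 16867/19683.

16867/19683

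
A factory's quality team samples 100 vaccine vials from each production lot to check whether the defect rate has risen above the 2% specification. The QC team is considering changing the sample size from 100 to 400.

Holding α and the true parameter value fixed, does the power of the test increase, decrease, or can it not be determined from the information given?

Increasing n separates the H₀ and Ha sampling distributions, so under Ha fewer outcomes land in the acceptance region.
Since power = 1 − β and β decreases, power increases.

It increases.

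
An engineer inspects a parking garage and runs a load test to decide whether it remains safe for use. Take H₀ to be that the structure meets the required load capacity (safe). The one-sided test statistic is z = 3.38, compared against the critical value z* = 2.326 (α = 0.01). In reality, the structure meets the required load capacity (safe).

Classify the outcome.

Type I error

Since z = 3.38 > z* = 2.326, H₀ is rejected.
H₀ is true (actually the structure meets the required load capacity (safe)).
Rejecting a true H₀ is a Type I error.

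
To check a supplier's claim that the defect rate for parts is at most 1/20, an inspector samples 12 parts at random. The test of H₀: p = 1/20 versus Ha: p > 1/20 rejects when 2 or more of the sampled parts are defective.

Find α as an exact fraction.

Under H₀, K ~ Binomial(12, 1/20); the Type I error rate is P(K ≥ 2).
α = 1 − P(K ≤ 1) = 1 − 3611198025844789/4096000000000000 = 484801974155211/4096000000000000.

484801974155211/4096000000000000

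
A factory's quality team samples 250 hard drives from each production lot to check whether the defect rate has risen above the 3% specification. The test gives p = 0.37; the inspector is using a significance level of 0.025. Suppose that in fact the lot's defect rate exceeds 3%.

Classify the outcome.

Type II error

The conventional null hypothesis is that the lot's defect rate is 3% (within specification).
Since p = 0.37 ≥ α = 0.025, H₀ is not rejected.
H₀ is false (actually the lot's defect rate exceeds 3%).
Failing to reject a false H₀ is a Type II error.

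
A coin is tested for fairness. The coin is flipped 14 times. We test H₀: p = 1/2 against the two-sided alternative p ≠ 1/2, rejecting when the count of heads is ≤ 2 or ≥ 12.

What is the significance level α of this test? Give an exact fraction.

Under H₀, K ~ Binomial(14, 1/2); α is the probability of landing in either tail, P(K ≤ 2) + P(K ≥ 12).
By symmetry, α = 2·P(K ≤ 2) = 2·(1 + 14 + 91)/16384 = 212/16384 = 53/4096.

53/4096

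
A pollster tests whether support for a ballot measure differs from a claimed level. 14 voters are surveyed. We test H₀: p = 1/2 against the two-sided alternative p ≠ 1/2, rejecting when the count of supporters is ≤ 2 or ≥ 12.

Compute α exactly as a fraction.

53/4096

α = P(S ≤ 2 or S ≥ 12 | p = 1/2), S ~ Binomial(14, 1/2).
Each tail has probability (1 + 14 + 91)/16384; doubling gives α = 212/16384 = 53/4096.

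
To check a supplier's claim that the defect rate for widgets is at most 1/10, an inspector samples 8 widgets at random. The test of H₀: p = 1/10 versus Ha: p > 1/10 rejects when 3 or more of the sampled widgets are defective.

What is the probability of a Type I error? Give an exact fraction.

3809179/100000000

The significance level is the probability, assuming p = 1/10, of seeing 3 or more defectives in 8 draws.
Computing the lower-tail complement: 1 − 96190821/100000000 = 3809179/100000000.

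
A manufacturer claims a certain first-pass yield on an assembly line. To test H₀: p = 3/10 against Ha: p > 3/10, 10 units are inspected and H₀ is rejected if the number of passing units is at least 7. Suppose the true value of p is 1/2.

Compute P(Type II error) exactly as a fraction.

53/64

β = P(fail to reject H₀ | Ha true) = P(S ≤ 6 | p = 1/2), S ~ Binomial(10, 1/2).
Adding the binomial probabilities P(S=0)+…+P(S=6) at p = 1/2 gives 53/64.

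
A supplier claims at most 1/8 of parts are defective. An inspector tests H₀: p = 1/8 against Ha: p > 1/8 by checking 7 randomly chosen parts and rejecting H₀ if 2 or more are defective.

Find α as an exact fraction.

225033/1048576

The significance level is the probability, assuming p = 1/8, of seeing 2 or more defectives in 7 draws.
α = 1 − P(X ≤ 1) = 1 − 823543/1048576 = 225033/1048576.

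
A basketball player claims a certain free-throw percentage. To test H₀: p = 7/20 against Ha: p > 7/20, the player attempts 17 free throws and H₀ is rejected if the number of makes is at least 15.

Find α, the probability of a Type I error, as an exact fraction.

Under H₀, K ~ Binomial(17, 7/20), and α = P(K ≥ 15).
Summing C(17,j)(7/20)^j(13/20)^{17−j} for j = 15,…,17 gives 5834753095719947/655360000000000000000.

5834753095719947/655360000000000000000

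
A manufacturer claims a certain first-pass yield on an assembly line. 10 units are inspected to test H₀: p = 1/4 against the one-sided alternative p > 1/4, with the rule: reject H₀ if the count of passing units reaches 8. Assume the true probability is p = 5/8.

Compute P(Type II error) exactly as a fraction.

211794831/268435456

β = P(fail to reject H₀ | Ha true) = P(S ≤ 7 | p = 5/8), S ~ Binomial(10, 5/8).
Adding the binomial probabilities P(S=0)+…+P(S=7) at p = 5/8 gives 211794831/268435456.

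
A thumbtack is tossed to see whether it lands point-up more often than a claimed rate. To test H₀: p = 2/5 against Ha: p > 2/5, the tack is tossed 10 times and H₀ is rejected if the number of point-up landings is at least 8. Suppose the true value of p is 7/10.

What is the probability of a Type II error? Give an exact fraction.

Under the alternative p = 7/10, Y ~ Binomial(10, 7/10); β is the probability the test does not reject, P(Y < 8).
Adding the binomial probabilities P(Y=0)+…+P(Y=7) at p = 7/10 gives 771521517/1250000000.

771521517/1250000000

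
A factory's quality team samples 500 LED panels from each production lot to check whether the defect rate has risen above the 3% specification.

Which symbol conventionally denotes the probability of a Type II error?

P(Type II error) = P(fail to reject H₀ | H₀ false) = β.

β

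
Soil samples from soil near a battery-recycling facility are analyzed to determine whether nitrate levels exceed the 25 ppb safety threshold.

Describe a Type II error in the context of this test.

With the conventional null hypothesis that the nitrate concentration is at or below 25 ppb (safe):
A Type II error is failing to reject H₀ when H₀ is false.
Here that means certifying the site as safe when actually the nitrate concentration exceeds 25 ppb.

A Type II error would mean concluding that the nitrate concentration is at or below 25 ppb (safe) (or at least failing to establish that the nitrate concentration exceeds 25 ppb) when in fact the nitrate concentration exceeds 25 ppb.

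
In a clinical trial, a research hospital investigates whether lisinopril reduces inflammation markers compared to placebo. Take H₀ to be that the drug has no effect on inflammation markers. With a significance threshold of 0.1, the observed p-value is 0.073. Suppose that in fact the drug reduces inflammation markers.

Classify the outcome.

No error (correct decision).

Since p = 0.073 < α = 0.1, H₀ is rejected.
H₀ is false (actually the drug reduces inflammation markers).
The decision matches the true state — no error.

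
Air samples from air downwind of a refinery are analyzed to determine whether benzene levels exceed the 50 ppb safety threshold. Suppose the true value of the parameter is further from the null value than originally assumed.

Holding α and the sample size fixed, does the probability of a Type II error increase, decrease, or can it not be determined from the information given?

It decreases.

A larger true effect moves the Ha sampling distribution further from the H₀ critical value, making rejection more likely when Ha is true.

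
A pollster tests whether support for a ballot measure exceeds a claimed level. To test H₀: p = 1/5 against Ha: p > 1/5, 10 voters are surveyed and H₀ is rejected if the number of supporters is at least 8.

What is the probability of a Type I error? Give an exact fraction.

761/9765625

α = P(reject H₀ | H₀ true) = P(S ≥ 8 | p = 1/5), with S ~ Binomial(10, 1/5).
Summing C(10,j)(1/5)^j(4/5)^{10−j} for j = 8,…,10 gives 761/9765625.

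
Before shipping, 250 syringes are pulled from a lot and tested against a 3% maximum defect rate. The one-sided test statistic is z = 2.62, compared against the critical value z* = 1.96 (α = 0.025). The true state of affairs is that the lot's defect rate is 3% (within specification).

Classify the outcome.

The conventional null hypothesis is that the lot's defect rate is 3% (within specification).
Since z = 2.62 > z* = 1.96, H₀ is rejected.
H₀ is true (actually the lot's defect rate is 3% (within specification)).
Rejecting a true H₀ is a Type I error.

Type I error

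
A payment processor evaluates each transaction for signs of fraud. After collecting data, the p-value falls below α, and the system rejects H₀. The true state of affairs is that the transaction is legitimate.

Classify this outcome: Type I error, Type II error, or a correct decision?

The conventional null hypothesis here is that the transaction is legitimate.
H₀ was rejected, but H₀ is actually true.
Rejecting a true null hypothesis is a Type I error (false positive).

Type I error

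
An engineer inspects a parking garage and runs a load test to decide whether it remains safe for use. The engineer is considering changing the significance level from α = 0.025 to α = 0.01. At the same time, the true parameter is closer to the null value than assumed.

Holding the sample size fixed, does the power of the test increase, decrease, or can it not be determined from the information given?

It decreases.

Tightening α shrinks the rejection region. When Ha holds, fewer sample outcomes clear the stricter threshold, so more fall in the acceptance region. When the true parameter is near the null value, the test has a harder time distinguishing Ha from H₀. Both changes push β in the same direction.
Since power = 1 − β and β increases, power decreases.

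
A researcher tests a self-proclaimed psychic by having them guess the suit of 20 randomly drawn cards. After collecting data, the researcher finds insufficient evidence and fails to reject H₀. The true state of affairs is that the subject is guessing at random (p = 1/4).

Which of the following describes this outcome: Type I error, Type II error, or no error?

No error (correct decision).

The conventional null hypothesis here is that the subject is guessing at random (p = 1/4).
The test retained a true H₀ — the decision matches the true state.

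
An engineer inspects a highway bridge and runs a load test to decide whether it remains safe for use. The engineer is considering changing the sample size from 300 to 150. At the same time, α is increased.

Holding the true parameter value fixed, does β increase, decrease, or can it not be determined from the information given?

Cannot be determined from the information given.

The first change alone would make β increase; the second alone would make β decrease. Which effect dominates depends on the magnitudes, which are not given.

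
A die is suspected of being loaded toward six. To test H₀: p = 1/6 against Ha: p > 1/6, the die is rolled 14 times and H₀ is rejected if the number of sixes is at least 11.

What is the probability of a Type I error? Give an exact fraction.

23923/39182082048

α = P(reject H₀ | H₀ true) = P(K ≥ 11 | p = 1/6), with K ~ Binomial(14, 1/6).
P(K ≥ 11) = Σ_{j=11}^{14} C(14,j)·(1/6)^j·(5/6)^{14-j} = 23923/39182082048.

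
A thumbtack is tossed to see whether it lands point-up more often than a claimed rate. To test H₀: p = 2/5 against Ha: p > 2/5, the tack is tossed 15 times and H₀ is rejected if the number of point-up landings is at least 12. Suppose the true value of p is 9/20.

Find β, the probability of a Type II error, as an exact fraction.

Under the alternative p = 9/20, Y ~ Binomial(15, 9/20); β is the probability the test does not reject, P(Y < 12).
Summing C(15,j)·(9/20)^j·(11/20)^{15-j} for j = 0..11 gives 8140171073330835209/8192000000000000000.

8140171073330835209/8192000000000000000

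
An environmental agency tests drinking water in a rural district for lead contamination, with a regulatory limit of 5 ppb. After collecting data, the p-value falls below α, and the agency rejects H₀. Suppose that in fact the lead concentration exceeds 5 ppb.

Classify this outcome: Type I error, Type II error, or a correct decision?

The conventional null hypothesis here is that the lead concentration is at or below 5 ppb (safe).
The test rejected a false H₀ — the decision matches the true state.

Neither — the decision is correct.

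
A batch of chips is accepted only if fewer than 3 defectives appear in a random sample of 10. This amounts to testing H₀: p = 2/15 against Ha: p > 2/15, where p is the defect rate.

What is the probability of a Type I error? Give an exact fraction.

26623460512/192216796875

Under H₀, X ~ Binomial(10, 2/15); the Type I error rate is P(X ≥ 3).
Via the complement, α = 1 − Σ_{j=0}^{2} C(10,j)(2/15)^j(13/15)^{10-j} = 26623460512/192216796875.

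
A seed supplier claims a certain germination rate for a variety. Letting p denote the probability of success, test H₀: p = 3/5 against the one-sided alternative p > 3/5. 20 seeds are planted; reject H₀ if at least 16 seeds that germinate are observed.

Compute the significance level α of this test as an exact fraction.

4859156913201/95367431640625

The Type I error probability is α = P(X ≥ 16) computed under H₀, where X ~ Binomial(20, 3/5).
Summing C(20,j)(3/5)^j(2/5)^{20−j} for j = 16,…,20 gives 4859156913201/95367431640625.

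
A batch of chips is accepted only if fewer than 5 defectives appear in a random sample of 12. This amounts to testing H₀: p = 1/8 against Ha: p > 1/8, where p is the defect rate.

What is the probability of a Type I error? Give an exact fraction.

387766075/34359738368

Under H₀, X ~ Binomial(12, 1/8); the Type I error rate is P(X ≥ 5).
Computing the lower-tail complement: 1 − 33971972293/34359738368 = 387766075/34359738368.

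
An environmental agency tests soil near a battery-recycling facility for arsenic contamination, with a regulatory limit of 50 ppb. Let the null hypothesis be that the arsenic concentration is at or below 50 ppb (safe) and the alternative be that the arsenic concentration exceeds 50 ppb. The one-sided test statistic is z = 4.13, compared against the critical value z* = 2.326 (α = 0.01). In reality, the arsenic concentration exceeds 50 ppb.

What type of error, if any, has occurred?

No error (correct decision).

Since z = 4.13 > z* = 2.326, H₀ is rejected.
H₀ is false (actually the arsenic concentration exceeds 50 ppb).
The decision matches the true state — no error.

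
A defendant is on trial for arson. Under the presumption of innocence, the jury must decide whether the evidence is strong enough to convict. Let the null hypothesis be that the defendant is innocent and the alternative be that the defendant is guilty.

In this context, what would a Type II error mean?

A Type II error would mean concluding that the defendant is innocent (or at least failing to establish that the defendant is guilty) when in fact the defendant is guilty.

A Type II error is failing to reject H₀ when H₀ is false.
Here that means acquitting the defendant when actually the defendant is guilty.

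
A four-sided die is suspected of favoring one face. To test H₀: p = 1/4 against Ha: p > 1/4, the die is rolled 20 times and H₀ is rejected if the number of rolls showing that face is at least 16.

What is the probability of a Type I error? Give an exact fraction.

Under H₀, S ~ Binomial(20, 1/4), and α = P(S ≥ 16).
P(S ≥ 16) = Σ_{j=16}^{20} C(20,j)·(1/4)^j·(3/4)^{20-j} = 106249/274877906944.

106249/274877906944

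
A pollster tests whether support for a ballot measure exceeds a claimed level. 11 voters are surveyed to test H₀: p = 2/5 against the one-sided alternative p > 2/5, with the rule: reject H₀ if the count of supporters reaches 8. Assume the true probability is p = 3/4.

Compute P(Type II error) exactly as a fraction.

Under the alternative p = 3/4, Y ~ Binomial(11, 3/4); β is the probability the test does not reject, P(Y < 8).
Summing C(11,j)·(3/4)^j·(1/4)^{11-j} for j = 0..7 gives 150311/524288.

150311/524288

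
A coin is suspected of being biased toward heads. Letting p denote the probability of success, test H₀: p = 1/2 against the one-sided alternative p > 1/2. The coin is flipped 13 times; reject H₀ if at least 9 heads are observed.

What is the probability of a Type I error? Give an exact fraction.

α = P(reject H₀ | H₀ true) = P(S ≥ 9 | p = 1/2), with S ~ Binomial(13, 1/2).
P(S ≥ 9) = [C(13,9) + C(13,10) + C(13,11) + C(13,12) + C(13,13)] / 2^13 = (715 + 286 + 78 + 13 + 1) / 8192 = 1093/8192.

1093/8192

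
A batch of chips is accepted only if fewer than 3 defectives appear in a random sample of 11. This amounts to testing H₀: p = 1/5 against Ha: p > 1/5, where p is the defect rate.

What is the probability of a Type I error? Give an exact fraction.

The significance level is the probability, assuming p = 1/5, of seeing 3 or more defectives in 11 draws.
Computing the lower-tail complement: 1 − 6029312/9765625 = 3736313/9765625.

3736313/9765625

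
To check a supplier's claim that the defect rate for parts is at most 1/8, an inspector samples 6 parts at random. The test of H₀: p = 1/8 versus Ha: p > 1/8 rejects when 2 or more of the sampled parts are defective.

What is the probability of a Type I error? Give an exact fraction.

The significance level is the probability, assuming p = 1/8, of seeing 2 or more defectives in 6 draws.
α = 1 − P(X ≤ 1) = 1 − 218491/262144 = 43653/262144.

43653/262144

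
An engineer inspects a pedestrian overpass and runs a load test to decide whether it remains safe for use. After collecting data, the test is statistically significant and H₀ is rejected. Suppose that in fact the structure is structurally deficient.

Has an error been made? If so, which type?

Neither — the decision is correct.

The conventional null hypothesis here is that the structure meets the required load capacity (safe).
The test rejected a false H₀ — the decision matches the true state.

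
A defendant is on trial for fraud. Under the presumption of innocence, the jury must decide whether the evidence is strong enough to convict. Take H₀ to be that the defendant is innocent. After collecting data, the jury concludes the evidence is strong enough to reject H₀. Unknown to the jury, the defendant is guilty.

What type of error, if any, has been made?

No error — this is a correct decision.

The test rejected a false H₀ — the decision matches the true state.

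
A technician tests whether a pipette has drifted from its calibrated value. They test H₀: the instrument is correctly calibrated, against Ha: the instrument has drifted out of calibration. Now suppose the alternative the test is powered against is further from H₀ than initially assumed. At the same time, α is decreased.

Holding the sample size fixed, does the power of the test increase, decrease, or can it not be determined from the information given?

Cannot be determined from the information given.

The first change alone would make β decrease; the second alone would make β increase. Which effect dominates depends on the magnitudes, which are not given.
Since power = 1 − β, the effect on power is likewise indeterminate.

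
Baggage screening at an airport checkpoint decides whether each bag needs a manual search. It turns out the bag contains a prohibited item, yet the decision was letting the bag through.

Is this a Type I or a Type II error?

The null hypothesis here is that the bag contains no prohibited items.
'Letting the bag through' corresponds to failing to reject H₀.
H₀ was not rejected but H₀ is false — a Type II error (false negative).

Type II error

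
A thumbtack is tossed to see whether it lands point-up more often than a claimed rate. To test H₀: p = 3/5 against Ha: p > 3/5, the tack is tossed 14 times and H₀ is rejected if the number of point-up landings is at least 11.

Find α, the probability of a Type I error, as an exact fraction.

Under H₀, X ~ Binomial(14, 3/5), and α = P(X ≥ 11).
P(X ≥ 11) = Σ_{j=11}^{14} C(14,j)·(3/5)^j·(2/5)^{14-j} = 758720601/6103515625.

758720601/6103515625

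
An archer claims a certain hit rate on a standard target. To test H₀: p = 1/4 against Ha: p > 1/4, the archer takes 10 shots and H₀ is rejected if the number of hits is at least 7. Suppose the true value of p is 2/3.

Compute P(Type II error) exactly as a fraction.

8675/19683

A Type II error is failing to reject when Ha holds: with p = 2/3, β = P(S ≤ 6).
Adding the binomial probabilities P(S=0)+…+P(S=6) at p = 2/3 gives 8675/19683.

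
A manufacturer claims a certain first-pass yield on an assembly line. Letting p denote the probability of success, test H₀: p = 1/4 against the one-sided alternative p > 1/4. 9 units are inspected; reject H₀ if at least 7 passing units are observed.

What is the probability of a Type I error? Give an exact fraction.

11/8192

α = P(reject H₀ | H₀ true) = P(S ≥ 7 | p = 1/4), with S ~ Binomial(9, 1/4).
P(S ≥ 7) = Σ_{j=7}^{9} C(9,j)·(1/4)^j·(3/4)^{9-j} = 11/8192.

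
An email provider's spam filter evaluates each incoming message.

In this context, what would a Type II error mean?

With the conventional null hypothesis that the message is legitimate (not spam):
A Type II error is failing to reject H₀ when H₀ is false.
Here that means delivering the message to the inbox when actually the message is spam.

A Type II error would mean concluding that the message is legitimate (not spam) (or at least failing to establish that the message is spam) when in fact the message is spam.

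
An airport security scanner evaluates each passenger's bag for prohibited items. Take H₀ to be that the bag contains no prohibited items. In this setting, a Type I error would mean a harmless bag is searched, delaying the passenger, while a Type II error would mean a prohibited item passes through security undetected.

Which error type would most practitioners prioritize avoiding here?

The Type II consequence (a prohibited item passes through security undetected) is more severe than the Type I consequence (a harmless bag is searched, delaying the passenger).

Type II error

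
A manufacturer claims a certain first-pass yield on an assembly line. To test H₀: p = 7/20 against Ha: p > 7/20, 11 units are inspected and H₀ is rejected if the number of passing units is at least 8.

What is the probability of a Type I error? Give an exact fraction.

62680681273/5120000000000

α = P(reject H₀ | H₀ true) = P(K ≥ 8 | p = 7/20), with K ~ Binomial(11, 7/20).
P(K ≥ 8) = Σ_{j=8}^{11} C(11,j)·(7/20)^j·(13/20)^{11-j} = 62680681273/5120000000000.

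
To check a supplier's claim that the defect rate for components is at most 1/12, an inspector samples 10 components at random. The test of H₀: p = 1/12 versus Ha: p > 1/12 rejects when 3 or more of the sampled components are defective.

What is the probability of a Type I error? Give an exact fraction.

The significance level is the probability, assuming p = 1/12, of seeing 3 or more defectives in 10 draws.
Computing the lower-tail complement: 1 − 4930254263/5159780352 = 229526089/5159780352.

229526089/5159780352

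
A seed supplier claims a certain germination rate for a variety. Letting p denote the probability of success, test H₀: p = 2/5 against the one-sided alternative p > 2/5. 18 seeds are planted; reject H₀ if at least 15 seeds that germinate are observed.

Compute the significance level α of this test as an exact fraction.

163905536/762939453125

The Type I error probability is α = P(K ≥ 15) computed under H₀, where K ~ Binomial(18, 2/5).
Summing C(18,j)(2/5)^j(3/5)^{18−j} for j = 15,…,18 gives 163905536/762939453125.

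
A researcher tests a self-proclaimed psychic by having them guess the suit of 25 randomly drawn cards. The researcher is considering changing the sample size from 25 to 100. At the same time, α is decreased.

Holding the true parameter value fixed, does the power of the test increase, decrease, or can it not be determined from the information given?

The first change alone would make β decrease; the second alone would make β increase. Which effect dominates depends on the magnitudes, which are not given.
Since power = 1 − β, the effect on power is likewise indeterminate.

Cannot be determined from the information given.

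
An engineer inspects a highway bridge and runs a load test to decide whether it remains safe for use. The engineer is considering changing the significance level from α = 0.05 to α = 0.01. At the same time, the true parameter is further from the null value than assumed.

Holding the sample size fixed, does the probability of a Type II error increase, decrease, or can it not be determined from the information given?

Cannot be determined from the information given.

The first change alone would make β increase; the second alone would make β decrease. Which effect dominates depends on the magnitudes, which are not given.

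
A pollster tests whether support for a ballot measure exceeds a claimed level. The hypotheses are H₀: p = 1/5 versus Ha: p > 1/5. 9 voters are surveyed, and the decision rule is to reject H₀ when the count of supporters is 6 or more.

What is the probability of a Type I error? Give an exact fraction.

Under H₀, X ~ Binomial(9, 1/5), and α = P(X ≥ 6).
Summing C(9,j)(1/5)^j(4/5)^{9−j} for j = 6,…,9 gives 5989/1953125.

5989/1953125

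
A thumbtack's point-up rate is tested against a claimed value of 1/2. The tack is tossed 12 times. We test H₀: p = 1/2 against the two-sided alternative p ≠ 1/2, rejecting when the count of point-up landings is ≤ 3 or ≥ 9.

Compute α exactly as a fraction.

The significance level is the null-hypothesis probability of the rejection region {≤3} ∪ {≥9}.
The two tails are symmetric, so α = 2·(1 + 12 + 66 + 220)/2^12 = 598/4096 = 299/2048.

299/2048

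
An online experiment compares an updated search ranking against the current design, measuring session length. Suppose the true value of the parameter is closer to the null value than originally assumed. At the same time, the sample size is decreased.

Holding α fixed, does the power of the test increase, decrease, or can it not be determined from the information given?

It decreases.

A smaller true effect puts the Ha sampling distribution closer to H₀, so more of it falls in the non-rejection region. A smaller sample increases the standard error, so the sampling distributions under H₀ and Ha overlap more. Both changes push β in the same direction.
Since power = 1 − β and β increases, power decreases.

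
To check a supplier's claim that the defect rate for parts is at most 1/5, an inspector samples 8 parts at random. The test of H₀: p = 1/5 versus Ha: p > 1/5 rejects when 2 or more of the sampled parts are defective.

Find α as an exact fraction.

194017/390625

Under H₀, S ~ Binomial(8, 1/5); the Type I error rate is P(S ≥ 2).
Computing the lower-tail complement: 1 − 196608/390625 = 194017/390625.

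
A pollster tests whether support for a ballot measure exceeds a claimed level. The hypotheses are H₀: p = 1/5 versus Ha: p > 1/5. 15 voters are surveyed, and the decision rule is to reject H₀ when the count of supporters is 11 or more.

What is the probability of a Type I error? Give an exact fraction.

380301/30517578125

The Type I error probability is α = P(S ≥ 11) computed under H₀, where S ~ Binomial(15, 1/5).
Summing C(15,j)(1/5)^j(4/5)^{15−j} for j = 11,…,15 gives 380301/30517578125.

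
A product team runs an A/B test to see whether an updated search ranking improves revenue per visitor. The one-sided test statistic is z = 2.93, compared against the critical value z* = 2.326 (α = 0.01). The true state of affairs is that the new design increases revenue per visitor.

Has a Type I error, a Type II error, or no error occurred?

The conventional null hypothesis is that the new design has no effect on revenue per visitor.
Since z = 2.93 > z* = 2.326, H₀ is rejected.
H₀ is false (actually the new design increases revenue per visitor).
The decision matches the true state — no error.

No error — this is a correct decision.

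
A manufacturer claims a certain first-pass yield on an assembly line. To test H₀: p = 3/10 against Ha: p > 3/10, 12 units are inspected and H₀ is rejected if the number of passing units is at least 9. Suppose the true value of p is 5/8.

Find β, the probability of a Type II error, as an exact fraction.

49315179861/68719476736

A Type II error is failing to reject when Ha holds: with p = 5/8, β = P(Y ≤ 8).
Equivalently, β = 1 − P(Y ≥ 9) = 49315179861/68719476736.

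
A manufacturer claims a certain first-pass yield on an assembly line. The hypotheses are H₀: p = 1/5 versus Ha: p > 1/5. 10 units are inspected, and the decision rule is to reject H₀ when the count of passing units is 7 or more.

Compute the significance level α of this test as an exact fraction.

Under H₀, K ~ Binomial(10, 1/5), and α = P(K ≥ 7).
Adding the binomial terms for j = 7 through 10 with p = 1/5 yields 8441/9765625.

8441/9765625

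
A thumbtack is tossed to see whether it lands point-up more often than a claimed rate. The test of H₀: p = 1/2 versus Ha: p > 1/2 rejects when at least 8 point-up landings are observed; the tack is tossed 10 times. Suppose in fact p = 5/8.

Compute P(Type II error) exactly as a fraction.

211794831/268435456

A Type II error is failing to reject when Ha holds: with p = 5/8, β = P(X ≤ 7).
Adding the binomial probabilities P(X=0)+…+P(X=7) at p = 5/8 gives 211794831/268435456.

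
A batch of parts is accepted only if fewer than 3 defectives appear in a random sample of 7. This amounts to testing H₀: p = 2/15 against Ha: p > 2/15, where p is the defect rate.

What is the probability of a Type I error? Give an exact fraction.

623128/11390625

Under H₀, S ~ Binomial(7, 2/15); the Type I error rate is P(S ≥ 3).
Via the complement, α = 1 − Σ_{j=0}^{2} C(7,j)(2/15)^j(13/15)^{7-j} = 623128/11390625.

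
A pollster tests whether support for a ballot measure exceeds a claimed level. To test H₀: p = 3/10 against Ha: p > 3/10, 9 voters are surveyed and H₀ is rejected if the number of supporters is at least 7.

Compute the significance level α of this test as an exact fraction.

α = P(reject H₀ | H₀ true) = P(K ≥ 7 | p = 3/10), with K ~ Binomial(9, 3/10).
Adding the binomial terms for j = 7 through 9 with p = 3/10 yields 2145447/500000000.

2145447/500000000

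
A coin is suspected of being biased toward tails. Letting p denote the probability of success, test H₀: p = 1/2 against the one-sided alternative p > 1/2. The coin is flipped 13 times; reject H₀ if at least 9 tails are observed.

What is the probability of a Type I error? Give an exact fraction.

Under H₀, S ~ Binomial(13, 1/2), and α = P(S ≥ 9).
That's C(13,9) + C(13,10) + C(13,11) + C(13,12) + C(13,13) over 2^13, i.e. (715 + 286 + 78 + 13 + 1)/8192 = 1093/8192.

1093/8192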